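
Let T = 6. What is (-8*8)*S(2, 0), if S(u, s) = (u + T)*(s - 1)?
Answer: 512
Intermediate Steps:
S(u, s) = (-1 + s)*(6 + u) (S(u, s) = (u + 6)*(s - 1) = (6 + u)*(-1 + s) = (-1 + s)*(6 + u))
(-8*8)*S(2, 0) = (-8*8)*(-6 - 1*2 + 6*0 + 0*2) = -64*(-6 - 2 + 0 + 0) = -64*(-8) = 512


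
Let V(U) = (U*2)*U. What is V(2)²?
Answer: 64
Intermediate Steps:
V(U) = 2*U² (V(U) = (2*U)*U = 2*U²)
V(2)² = (2*2²)² = (2*4)² = 8² = 64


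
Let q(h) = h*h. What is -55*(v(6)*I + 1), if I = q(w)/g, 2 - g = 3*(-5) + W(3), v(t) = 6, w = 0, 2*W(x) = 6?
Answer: -55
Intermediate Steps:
W(x) = 3 (W(x) = (½)*6 = 3)
q(h) = h²
g = 14 (g = 2 - (3*(-5) + 3) = 2 - (-15 + 3) = 2 - 1*(-12) = 2 + 12 = 14)
I = 0 (I = 0²/14 = 0*(1/14) = 0)
-55*(v(6)*I + 1) = -55*(6*0 + 1) = -55*(0 + 1) = -55*1 = -55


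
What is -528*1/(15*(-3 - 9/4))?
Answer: 704/105 ≈ 6.7048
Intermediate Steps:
-528*1/(15*(-3 - 9/4)) = -528/(15*(-21/4)) = -528/(-315/4) = -528*(-4/315) = 704/105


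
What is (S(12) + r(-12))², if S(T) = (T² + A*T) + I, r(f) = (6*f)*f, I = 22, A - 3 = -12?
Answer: 850084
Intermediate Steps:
A = -9 (A = 3 - 12 = -9)
r(f) = 6*f²
S(T) = 22 + T² - 9*T (S(T) = (T² - 9*T) + 22 = 22 + T² - 9*T)
(S(12) + r(-12))² = ((22 + 12² - 9*12) + 6*(-12)²)² = ((22 + 144 - 108) + 6*144)² = (58 + 864)² = 922² = 850084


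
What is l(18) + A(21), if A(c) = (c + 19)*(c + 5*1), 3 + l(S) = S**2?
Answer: 1361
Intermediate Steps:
l(S) = -3 + S**2
A(c) = (5 + c)*(19 + c) (A(c) = (19 + c)*(c + 5) = (19 + c)*(5 + c) = (5 + c)*(19 + c))
l(18) + A(21) = (-3 + 18**2) + (95 + 21**2 + 24*21) = (-3 + 324) + (95 + 441 + 504) = 321 + 1040 = 1361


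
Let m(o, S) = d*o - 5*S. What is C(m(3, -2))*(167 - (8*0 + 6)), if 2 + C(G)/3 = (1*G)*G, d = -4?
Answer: 966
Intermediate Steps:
m(o, S) = -5*S - 4*o (m(o, S) = -4*o - 5*S = -5*S - 4*o)
C(G) = -6 + 3*G**2 (C(G) = -6 + 3*((1*G)*G) = -6 + 3*(G*G) = -6 + 3*G**2)
C(m(3, -2))*(167 - (8*0 + 6)) = (-6 + 3*(-5*(-2) - 4*3)**2)*(167 - (8*0 + 6)) = (-6 + 3*(10 - 12)**2)*(167 - (0 + 6)) = (-6 + 3*(-2)**2)*(167 - 1*6) = (-6 + 3*4)*(167 - 6) = (-6 + 12)*161 = 6*161 = 966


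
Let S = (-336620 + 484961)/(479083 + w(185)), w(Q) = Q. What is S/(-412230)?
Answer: -49447/65856215880 ≈ -7.5083e-7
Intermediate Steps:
S = 49447/159756 (S = (-336620 + 484961)/(479083 + 185) = 148341/479268 = 148341*(1/479268) = 49447/159756 ≈ 0.30952)
S/(-412230) = (49447/159756)/(-412230) = (49447/159756)*(-1/412230) = -49447/65856215880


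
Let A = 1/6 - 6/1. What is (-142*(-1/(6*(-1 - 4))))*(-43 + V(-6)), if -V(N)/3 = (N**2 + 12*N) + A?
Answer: -781/2 ≈ -390.50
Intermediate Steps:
A = -35/6 (A = 1*(1/6) - 6*1 = 1/6 - 6 = -35/6 ≈ -5.8333)
V(N) = 35/2 - 36*N - 3*N**2 (V(N) = -3*((N**2 + 12*N) - 35/6) = -3*(-35/6 + N**2 + 12*N) = 35/2 - 36*N - 3*N**2)
(-142*(-1/(6*(-1 - 4))))*(-43 + V(-6)) = (-142*(-1/(6*(-1 - 4))))*(-43 + (35/2 - 36*(-6) - 3*(-6)**2)) = (-142/((-6*(-5))))*(-43 + (35/2 + 216 - 3*36)) = (-142/30)*(-43 + (35/2 + 216 - 108)) = (-142*1/30)*(-43 + 251/2) = -71/15*165/2 = -781/2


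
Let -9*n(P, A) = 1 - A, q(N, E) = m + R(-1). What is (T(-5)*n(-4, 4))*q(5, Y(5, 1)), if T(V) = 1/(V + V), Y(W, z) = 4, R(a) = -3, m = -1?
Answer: 2/15 ≈ 0.13333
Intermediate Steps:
q(N, E) = -4 (q(N, E) = -1 - 3 = -4)
n(P, A) = -⅑ + A/9 (n(P, A) = -(1 - A)/9 = -⅑ + A/9)
T(V) = 1/(2*V)
(T(-5)*n(-4, 4))*q(5, Y(5, 1)) = (((½)/(-5))*(-⅑ + (⅑)*4))*(-4) = (((½)*(-⅕))*(-⅑ + 4/9))*(-4) = -⅒*⅓*(-4) = -1/30*(-4) = 2/15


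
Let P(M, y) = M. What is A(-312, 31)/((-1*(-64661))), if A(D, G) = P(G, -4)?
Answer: 31/64661 ≈ 0.00047942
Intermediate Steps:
A(D, G) = G
A(-312, 31)/((-1*(-64661))) = 31/((-1*(-64661))) = 31/64661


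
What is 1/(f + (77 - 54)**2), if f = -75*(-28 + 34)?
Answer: 1/79 ≈ 0.012658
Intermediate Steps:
f = -450 (f = -75*6 = -450)
1/(f + (77 - 54)**2) = 1/(-450 + (77 - 54)**2) = 1/(-450 + 23**2) = 1/(-450 + 529) = 1/79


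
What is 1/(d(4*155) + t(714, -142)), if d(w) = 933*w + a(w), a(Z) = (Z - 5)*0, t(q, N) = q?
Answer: 1/579174 ≈ 1.7266e-6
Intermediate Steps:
a(Z) = 0 (a(Z) = (-5 + Z)*0 = 0)
d(w) = 933*w (d(w) = 933*w + 0 = 933*w)
1/(d(4*155) + t(714, -142)) = 1/(933*(4*155) + 714) = 1/(933*620 + 714) = 1/(578460 + 714) = 1/579174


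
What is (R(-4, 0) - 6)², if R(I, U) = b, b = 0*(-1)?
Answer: 36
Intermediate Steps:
b = 0
R(I, U) = 0
(R(-4, 0) - 6)² = (0 - 6)² = (-6)² = 36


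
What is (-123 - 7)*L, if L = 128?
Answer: -16640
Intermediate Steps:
(-123 - 7)*L = (-123 - 7)*128 = -130*128 = -16640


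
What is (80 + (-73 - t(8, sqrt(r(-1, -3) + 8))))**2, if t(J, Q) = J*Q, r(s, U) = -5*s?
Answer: 881 - 112*sqrt(13) ≈ 477.18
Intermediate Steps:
(80 + (-73 - t(8, sqrt(r(-1, -3) + 8))))**2 = (80 + (-73 - 8*sqrt(-5*(-1) + 8)))**2 = (80 + (-73 - 8*sqrt(5 + 8)))**2 = (80 + (-73 - 8*sqrt(13)))**2 = (7 - 8*sqrt(13))**2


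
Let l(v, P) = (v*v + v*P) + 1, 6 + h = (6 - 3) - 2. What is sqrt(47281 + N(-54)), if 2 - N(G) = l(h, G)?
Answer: sqrt(46987) ≈ 216.76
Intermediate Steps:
h = -5 (h = -6 + ((6 - 3) - 2) = -6 + (3 - 2) = -6 + 1 = -5)
l(v, P) = 1 + v**2 + P*v (l(v, P) = (v**2 + P*v) + 1 = 1 + v**2 + P*v)
N(G) = -24 + 5*G (N(G) = 2 - (1 + (-5)**2 + G*(-5)) = 2 - (1 + 25 - 5*G) = 2 - (26 - 5*G) = 2 + (-26 + 5*G) = -24 + 5*G)
sqrt(47281 + N(-54)) = sqrt(47281 + (-24 + 5*(-54))) = sqrt(47281 + (-24 - 270)) = sqrt(47281 - 294) = sqrt(46987)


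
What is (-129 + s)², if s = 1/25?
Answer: 10394176/625 ≈ 16631.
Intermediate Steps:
s = 1/25 ≈ 0.040000
(-129 + s)² = (-129 + 1/25)² = (-3224/25)² = 10394176/625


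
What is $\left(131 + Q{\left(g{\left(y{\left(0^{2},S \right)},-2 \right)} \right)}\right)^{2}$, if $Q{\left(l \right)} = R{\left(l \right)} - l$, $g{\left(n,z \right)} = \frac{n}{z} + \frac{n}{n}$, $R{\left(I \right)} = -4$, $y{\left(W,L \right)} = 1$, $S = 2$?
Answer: $\frac{64009}{4} \approx 16002.0$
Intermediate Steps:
$g{\left(n,z \right)} = 1 + \frac{n}{z}$ ($g{\left(n,z \right)} = \frac{n}{z} + 1 = 1 + \frac{n}{z}$)
$Q{\left(l \right)} = -4 - l$
$\left(131 + Q{\left(g{\left(y{\left(0^{2},S \right)},-2 \right)} \right)}\right)^{2} = \left(131 - \left(4 + \frac{1 - 2}{-2}\right)\right)^{2} = \left(131 - \left(4 - - \frac{1}{2}\right)\right)^{2} = \left(131 - \frac{9}{2}\right)^{2} = \left(\frac{253}{2}\right)^{2} = \frac{64009}{4}$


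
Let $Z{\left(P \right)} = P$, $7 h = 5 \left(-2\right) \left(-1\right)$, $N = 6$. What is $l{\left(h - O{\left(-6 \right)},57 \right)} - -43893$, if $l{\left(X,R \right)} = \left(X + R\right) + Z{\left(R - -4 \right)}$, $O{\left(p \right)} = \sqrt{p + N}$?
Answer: $\frac{308087}{7} \approx 44012.0$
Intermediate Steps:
$O{\left(p \right)} = \sqrt{6 + p}$ ($O{\left(p \right)} = \sqrt{p + 6} = \sqrt{6 + p}$)
$h = \frac{10}{7}$ ($h = \frac{5 \left(-2\right) \left(-1\right)}{7} = \frac{\left(-10\right) \left(-1\right)}{7} = \frac{1}{7} \cdot 10 = \frac{10}{7} \approx 1.4286$)
$l{\left(X,R \right)} = 4 + X + 2 R$ ($l{\left(X,R \right)} = \left(X + R\right) + \left(R - -4\right) = \left(R + X\right) + \left(R + 4\right) = \left(R + X\right) + \left(4 + R\right) = 4 + X + 2 R$)
$l{\left(h - O{\left(-6 \right)},57 \right)} - -43893 = \left(4 + \left(\frac{10}{7} - \sqrt{6 - 6}\right) + 2 \cdot 57\right) - -43893 = \left(4 + \left(\frac{10}{7} - \sqrt{0}\right) + 114\right) + 43893 = \left(4 + \left(\frac{10}{7} - 0\right) + 114\right) + 43893 = \left(4 + \left(\frac{10}{7} + 0\right) + 114\right) + 43893 = \left(4 + \frac{10}{7} + 114\right) + 43893 = \frac{836}{7} + 43893 = \frac{308087}{7}$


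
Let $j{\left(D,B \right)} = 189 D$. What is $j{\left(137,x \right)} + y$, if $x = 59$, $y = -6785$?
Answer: $19108$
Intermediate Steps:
$j{\left(137,x \right)} + y = 189 \cdot 137 - 6785 = 25893 - 6785 = 19108$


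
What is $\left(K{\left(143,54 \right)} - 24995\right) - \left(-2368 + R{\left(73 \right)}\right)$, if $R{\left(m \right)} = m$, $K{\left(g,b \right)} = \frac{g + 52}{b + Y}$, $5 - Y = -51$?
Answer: $- \frac{499361}{22} \approx -22698.0$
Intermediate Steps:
$Y = 56$ ($Y = 5 - -51 = 5 + 51 = 56$)
$K{\left(g,b \right)} = \frac{52 + g}{56 + b}$ ($K{\left(g,b \right)} = \frac{g + 52}{b + 56} = \frac{52 + g}{56 + b}$)
$\left(K{\left(143,54 \right)} - 24995\right) - \left(-2368 + R{\left(73 \right)}\right) = \left(\frac{52 + 143}{56 + 54} - 24995\right) + \left(2368 - 73\right) = \left(\frac{1}{110} \cdot 195 - 24995\right) + \left(2368 - 73\right) = \left(\frac{1}{110} \cdot 195 - 24995\right) + 2295 = \left(\frac{39}{22} - 24995\right) + 2295 = - \frac{549851}{22} + 2295 = - \frac{499361}{22}$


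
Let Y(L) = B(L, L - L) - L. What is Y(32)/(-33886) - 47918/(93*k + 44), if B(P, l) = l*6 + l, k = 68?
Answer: -405886393/53946512 ≈ -7.5239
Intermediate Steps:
B(P, l) = 7*l (B(P, l) = 6*l + l = 7*l)
Y(L) = -L (Y(L) = 7*(L - L) - L = 7*0 - L = 0 - L = -L)
Y(32)/(-33886) - 47918/(93*k + 44) = -1*32/(-33886) - 47918/(93*68 + 44) = -32*(-1/33886) - 47918/(6324 + 44) = 16/16943 - 47918/6368 = 16/16943 - 47918*1/6368 = 16/16943 - 23959/3184 = -405886393/53946512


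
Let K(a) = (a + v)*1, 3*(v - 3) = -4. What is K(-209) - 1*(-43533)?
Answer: 129977/3 ≈ 43326.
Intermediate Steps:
v = 5/3 (v = 3 + (1/3)*(-4) = 3 - 4/3 = 5/3 ≈ 1.6667)
K(a) = 5/3 + a (K(a) = (a + 5/3)*1 = (5/3 + a)*1 = 5/3 + a)
K(-209) - 1*(-43533) = (5/3 - 209) - 1*(-43533) = -622/3 + 43533 = 129977/3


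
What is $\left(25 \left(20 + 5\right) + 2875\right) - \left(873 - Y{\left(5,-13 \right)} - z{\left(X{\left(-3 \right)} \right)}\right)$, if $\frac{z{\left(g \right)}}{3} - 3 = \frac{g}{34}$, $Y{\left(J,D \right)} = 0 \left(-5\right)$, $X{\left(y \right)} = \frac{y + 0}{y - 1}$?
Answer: $\frac{358505}{136} \approx 2636.1$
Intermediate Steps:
$X{\left(y \right)} = \frac{y}{-1 + y}$
$Y{\left(J,D \right)} = 0$
$z{\left(g \right)} = 9 + \frac{3 g}{34}$ ($z{\left(g \right)} = 9 + 3 \frac{g}{34} = 9 + \frac{3 g}{34}$)
$\left(25 \left(20 + 5\right) + 2875\right) - \left(873 - Y{\left(5,-13 \right)} - z{\left(X{\left(-3 \right)} \right)}\right) = \left(25 \left(20 + 5\right) + 2875\right) - \left(864 - - \frac{9}{34 \left(-1 - 3\right)}\right) = \left(25 \cdot 25 + 2875\right) - \left(864 - - \frac{9}{34 \left(-4\right)}\right) = \left(625 + 2875\right) - \left(864 - \left(- \frac{9}{34}\right) \left(- \frac{1}{4}\right)\right) = 3500 + \left(\left(0 + \left(9 + \frac{3}{34} \cdot \frac{3}{4}\right)\right) - 873\right) = 3500 + \left(\left(0 + \left(9 + \frac{9}{136}\right)\right) - 873\right) = 3500 + \left(\left(0 + \frac{1233}{136}\right) - 873\right) = 3500 + \left(\frac{1233}{136} - 873\right) = 3500 - \frac{117495}{136} = \frac{358505}{136}$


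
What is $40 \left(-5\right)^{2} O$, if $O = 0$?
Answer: $0$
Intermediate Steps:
$40 \left(-5\right)^{2} O = 40 \left(-5\right)^{2} \cdot 0 = 40 \cdot 25 \cdot 0 = 1000 \cdot 0 = 0$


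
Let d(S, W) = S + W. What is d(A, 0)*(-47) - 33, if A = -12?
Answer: 531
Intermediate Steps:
d(A, 0)*(-47) - 33 = (-12 + 0)*(-47) - 33 = -12*(-47) - 33 = 564 - 33 = 531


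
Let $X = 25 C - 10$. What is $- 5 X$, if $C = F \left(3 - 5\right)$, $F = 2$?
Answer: $550$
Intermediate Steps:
$C = -4$ ($C = 2 \left(3 - 5\right) = 2 \left(-2\right) = -4$)
$X = -110$ ($X = 25 \left(-4\right) - 10 = -100 - 10 = -110$)
$- 5 X = \left(-5\right) \left(-110\right) = 550$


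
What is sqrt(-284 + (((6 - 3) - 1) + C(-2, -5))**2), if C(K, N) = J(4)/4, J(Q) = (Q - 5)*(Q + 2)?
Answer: I*sqrt(1135)/2 ≈ 16.845*I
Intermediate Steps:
J(Q) = (-5 + Q)*(2 + Q)
C(K, N) = -3/2 (C(K, N) = (-10 + 4**2 - 3*4)/4 = (-10 + 16 - 12)*(1/4) = -6*1/4 = -3/2)
sqrt(-284 + (((6 - 3) - 1) + C(-2, -5))**2) = sqrt(-284 + (((6 - 3) - 1) - 3/2)**2) = sqrt(-284 + ((3 - 1) - 3/2)**2) = sqrt(-284 + (2 - 3/2)**2) = sqrt(-284 + (1/2)**2) = sqrt(-284 + 1/4) = sqrt(-1135/4) = I*sqrt(1135)/2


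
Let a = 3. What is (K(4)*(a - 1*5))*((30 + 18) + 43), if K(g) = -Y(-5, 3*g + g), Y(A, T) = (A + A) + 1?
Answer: -1638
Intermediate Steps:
Y(A, T) = 1 + 2*A (Y(A, T) = 2*A + 1 = 1 + 2*A)
K(g) = 9 (K(g) = -(1 + 2*(-5)) = -(1 - 10) = -1*(-9) = 9)
(K(4)*(a - 1*5))*((30 + 18) + 43) = (9*(3 - 1*5))*((30 + 18) + 43) = (9*(3 - 5))*(48 + 43) = (9*(-2))*91 = -18*91 = -1638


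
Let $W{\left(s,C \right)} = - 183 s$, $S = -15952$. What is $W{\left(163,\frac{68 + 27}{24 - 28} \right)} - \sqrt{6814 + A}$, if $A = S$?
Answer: $-29829 - i \sqrt{9138} \approx -29829.0 - 95.593 i$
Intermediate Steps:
$A = -15952$
$W{\left(163,\frac{68 + 27}{24 - 28} \right)} - \sqrt{6814 + A} = \left(-183\right) 163 - \sqrt{6814 - 15952} = -29829 - \sqrt{-9138} = -29829 - i \sqrt{9138}$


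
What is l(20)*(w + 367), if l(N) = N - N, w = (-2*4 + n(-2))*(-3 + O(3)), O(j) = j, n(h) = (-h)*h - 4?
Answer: 0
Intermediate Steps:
n(h) = -4 - h**2 (n(h) = -h**2 - 4 = -4 - h**2)
w = 0 (w = (-2*4 + (-4 - 1*(-2)**2))*(-3 + 3) = (-8 + (-4 - 1*4))*0 = (-8 + (-4 - 4))*0 = (-8 - 8)*0 = -16*0 = 0)
l(N) = 0
l(20)*(w + 367) = 0*(0 + 367) = 0*367 = 0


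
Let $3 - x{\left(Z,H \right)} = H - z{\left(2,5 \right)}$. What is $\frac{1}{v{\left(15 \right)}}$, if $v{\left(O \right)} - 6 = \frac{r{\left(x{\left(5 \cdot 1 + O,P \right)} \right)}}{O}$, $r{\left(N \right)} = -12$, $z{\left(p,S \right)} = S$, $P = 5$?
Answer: $\frac{5}{26} \approx 0.19231$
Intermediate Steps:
$x{\left(Z,H \right)} = 8 - H$ ($x{\left(Z,H \right)} = 3 - \left(H - 5\right) = 3 - \left(-5 + H\right) = 8 - H$)
$v{\left(O \right)} = 6 - \frac{12}{O}$
$\frac{1}{v{\left(15 \right)}} = \frac{1}{6 - \frac{12}{15}} = \frac{1}{6 - \frac{4}{5}} = \frac{1}{\frac{26}{5}} = \frac{5}{26}$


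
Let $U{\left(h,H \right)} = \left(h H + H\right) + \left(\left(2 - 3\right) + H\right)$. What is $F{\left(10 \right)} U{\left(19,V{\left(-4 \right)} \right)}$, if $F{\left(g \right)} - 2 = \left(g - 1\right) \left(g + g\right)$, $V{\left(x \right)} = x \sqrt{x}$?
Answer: $-182 - 30576 i \approx -182.0 - 30576.0 i$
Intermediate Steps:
$V{\left(x \right)} = x^{\frac{3}{2}}$
$U{\left(h,H \right)} = -1 + 2 H + H h$ ($U{\left(h,H \right)} = \left(H h + H\right) + \left(-1 + H\right) = \left(H + H h\right) + \left(-1 + H\right) = -1 + 2 H + H h$)
$F{\left(g \right)} = 2 + 2 g \left(-1 + g\right)$ ($F{\left(g \right)} = 2 + \left(g - 1\right) \left(g + g\right) = 2 + \left(-1 + g\right) 2 g = 2 + 2 g \left(-1 + g\right)$)
$F{\left(10 \right)} U{\left(19,V{\left(-4 \right)} \right)} = \left(2 - 20 + 2 \cdot 10^{2}\right) \left(-1 + 2 \left(-4\right)^{\frac{3}{2}} + \left(-4\right)^{\frac{3}{2}} \cdot 19\right) = \left(2 - 20 + 2 \cdot 100\right) \left(-1 + 2 \left(- 8 i\right) + - 8 i 19\right) = \left(2 - 20 + 200\right) \left(-1 - 16 i - 152 i\right) = 182 \left(-1 - 168 i\right) = -182 - 30576 i$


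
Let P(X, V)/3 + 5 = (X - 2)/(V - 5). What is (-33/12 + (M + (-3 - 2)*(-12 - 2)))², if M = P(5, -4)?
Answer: 42025/16 ≈ 2626.6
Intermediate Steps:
P(X, V) = -15 + 3*(-2 + X)/(-5 + V) (P(X, V) = -15 + 3*((X - 2)/(V - 5)) = -15 + 3*((-2 + X)/(-5 + V)) = -15 + 3*(-2 + X)/(-5 + V))
M = -16 (M = 3*(23 + 5 - 5*(-4))/(-5 - 4) = 3*(23 + 5 + 20)/(-9) = 3*(-⅑)*48 = -16)
(-33/12 + (M + (-3 - 2)*(-12 - 2)))² = (-33/12 + (-16 + (-3 - 2)*(-12 - 2)))² = (-33*1/12 + (-16 - 5*(-14)))² = (-11/4 + (-16 + 70))² = (-11/4 + 54)² = (205/4)² = 42025/16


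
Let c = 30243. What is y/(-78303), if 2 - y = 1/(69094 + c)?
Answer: -198673/7778385111 ≈ -2.5542e-5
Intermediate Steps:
y = 198673/99337 (y = 2 - 1/(69094 + 30243) = 2 - 1/99337 = 198673/99337 ≈ 2.0000)
y/(-78303) = (198673/99337)/(-78303) = (198673/99337)*(-1/78303) = -198673/7778385111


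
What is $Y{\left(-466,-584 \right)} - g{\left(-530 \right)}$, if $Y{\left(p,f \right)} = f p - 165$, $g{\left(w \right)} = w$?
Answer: $272509$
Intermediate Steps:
$Y{\left(p,f \right)} = -165 + f p$
$Y{\left(-466,-584 \right)} - g{\left(-530 \right)} = \left(-165 - -272144\right) - -530 = \left(-165 + 272144\right) + 530 = 271979 + 530 = 272509$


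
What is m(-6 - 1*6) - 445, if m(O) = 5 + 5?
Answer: -435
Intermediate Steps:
m(O) = 10
m(-6 - 1*6) - 445 = 10 - 445 = -435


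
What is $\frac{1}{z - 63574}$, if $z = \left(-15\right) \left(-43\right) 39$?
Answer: $- \frac{1}{38419} \approx -2.6029 \cdot 10^{-5}$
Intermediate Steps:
$z = 25155$ ($z = 645 \cdot 39 = 25155$)
$\frac{1}{z - 63574} = \frac{1}{25155 - 63574} = \frac{1}{-38419} = - \frac{1}{38419}$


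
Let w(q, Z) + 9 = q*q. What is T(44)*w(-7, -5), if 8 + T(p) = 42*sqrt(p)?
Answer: -320 + 3360*sqrt(11) ≈ 10824.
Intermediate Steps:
w(q, Z) = -9 + q**2 (w(q, Z) = -9 + q*q = -9 + q**2)
T(p) = -8 + 42*sqrt(p)
T(44)*w(-7, -5) = (-8 + 42*sqrt(44))*(-9 + (-7)**2) = (-8 + 42*(2*sqrt(11)))*(-9 + 49) = (-8 + 84*sqrt(11))*40 = -320 + 3360*sqrt(11)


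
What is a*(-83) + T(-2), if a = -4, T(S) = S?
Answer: 330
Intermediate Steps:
a*(-83) + T(-2) = -4*(-83) - 2 = 332 - 2 = 330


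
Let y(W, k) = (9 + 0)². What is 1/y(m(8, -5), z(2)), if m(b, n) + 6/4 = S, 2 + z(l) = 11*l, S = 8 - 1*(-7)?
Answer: 1/81 ≈ 0.012346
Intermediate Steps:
S = 15 (S = 8 + 7 = 15)
z(l) = -2 + 11*l
m(b, n) = 27/2 (m(b, n) = -3/2 + 15 = 27/2)
y(W, k) = 81 (y(W, k) = 9² = 81)
1/y(m(8, -5), z(2)) = 1/81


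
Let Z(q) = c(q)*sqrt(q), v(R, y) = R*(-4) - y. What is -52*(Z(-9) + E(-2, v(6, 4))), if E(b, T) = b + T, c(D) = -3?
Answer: 1560 + 468*I ≈ 1560.0 + 468.0*I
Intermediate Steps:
v(R, y) = -y - 4*R (v(R, y) = -4*R - y = -y - 4*R)
E(b, T) = T + b
Z(q) = -3*sqrt(q)
-52*(Z(-9) + E(-2, v(6, 4))) = -52*(-9*I + ((-1*4 - 4*6) - 2)) = -52*(-9*I + ((-4 - 24) - 2)) = -52*(-9*I + (-28 - 2)) = -52*(-9*I - 30) = -52*(-30 - 9*I) = 1560 + 468*I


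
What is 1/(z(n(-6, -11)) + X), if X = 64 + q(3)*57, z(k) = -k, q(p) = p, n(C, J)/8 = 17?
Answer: 1/99 ≈ 0.010101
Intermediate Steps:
n(C, J) = 136 (n(C, J) = 8*17 = 136)
X = 235 (X = 64 + 3*57 = 64 + 171 = 235)
1/(z(n(-6, -11)) + X) = 1/(-1*136 + 235) = 1/(-136 + 235) = 1/99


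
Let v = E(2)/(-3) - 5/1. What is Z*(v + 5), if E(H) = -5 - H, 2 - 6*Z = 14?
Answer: -14/3 ≈ -4.6667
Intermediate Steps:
Z = -2 (Z = 1/3 - 1/6*14 = 1/3 - 7/3 = -2)
v = -8/3 (v = (-5 - 1*2)/(-3) - 5/1 = (-5 - 2)*(-1/3) - 5*1 = -7*(-1/3) - 5 = 7/3 - 5 = -8/3 ≈ -2.6667)
Z*(v + 5) = -2*(-8/3 + 5) = -2*7/3 = -14/3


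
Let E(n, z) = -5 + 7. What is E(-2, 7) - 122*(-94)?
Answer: 11470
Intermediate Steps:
E(n, z) = 2
E(-2, 7) - 122*(-94) = 2 - 122*(-94) = 2 + 11468 = 11470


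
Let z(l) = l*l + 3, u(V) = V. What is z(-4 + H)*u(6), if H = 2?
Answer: 42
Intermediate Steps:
z(l) = 3 + l² (z(l) = l² + 3 = 3 + l²)
z(-4 + H)*u(6) = (3 + (-4 + 2)²)*6 = (3 + (-2)²)*6 = (3 + 4)*6 = 7*6 = 42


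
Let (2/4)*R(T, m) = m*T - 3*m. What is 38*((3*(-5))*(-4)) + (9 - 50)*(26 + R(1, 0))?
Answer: 1214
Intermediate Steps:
R(T, m) = -6*m + 2*T*m (R(T, m) = 2*(m*T - 3*m) = 2*(T*m - 3*m) = 2*(-3*m + T*m) = -6*m + 2*T*m)
38*((3*(-5))*(-4)) + (9 - 50)*(26 + R(1, 0)) = 38*((3*(-5))*(-4)) + (9 - 50)*(26 + 2*0*(-3 + 1)) = 38*(-15*(-4)) - 41*(26 + 2*0*(-2)) = 38*60 - 41*(26 + 0) = 2280 - 41*26 = 2280 - 1066 = 1214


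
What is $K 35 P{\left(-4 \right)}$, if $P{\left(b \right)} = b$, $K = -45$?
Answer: $6300$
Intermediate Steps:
$K 35 P{\left(-4 \right)} = \left(-45\right) 35 \left(-4\right) = \left(-1575\right) \left(-4\right) = 6300$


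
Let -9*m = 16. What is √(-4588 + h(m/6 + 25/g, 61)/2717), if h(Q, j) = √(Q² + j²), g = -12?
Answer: √(-10973563883568 + 8151*√43467793)/48906 ≈ 67.735*I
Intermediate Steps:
m = -16/9 (m = -⅑*16 = -16/9 ≈ -1.7778)
√(-4588 + h(m/6 + 25/g, 61)/2717) = √(-4588 + √((-16/9/6 + 25/(-12))² + 61²)/2717) = √(-4588 + √((-16/9*⅙ + 25*(-1/12))² + 3721)*(1/2717)) = √(-4588 + √((-8/27 - 25/12)² + 3721)*(1/2717)) = √(-4588 + √((-257/108)² + 3721)*(1/2717)) = √(-4588 + √(66049/11664 + 3721)*(1/2717)) = √(-4588 + √(43467793/11664)*(1/2717)) = √(-4588 + (√43467793/108)*(1/2717)) = √(-4588 + √43467793/293436)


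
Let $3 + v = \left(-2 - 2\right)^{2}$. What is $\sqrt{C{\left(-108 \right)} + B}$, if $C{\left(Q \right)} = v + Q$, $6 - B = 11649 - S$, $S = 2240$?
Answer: $i \sqrt{9498} \approx 97.458 i$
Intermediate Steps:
$v = 13$ ($v = -3 + \left(-2 - 2\right)^{2} = -3 + \left(-4\right)^{2} = -3 + 16 = 13$)
$B = -9403$ ($B = 6 - \left(11649 - 2240\right) = 6 - 9409 = -9403$)
$C{\left(Q \right)} = 13 + Q$
$\sqrt{C{\left(-108 \right)} + B} = \sqrt{\left(13 - 108\right) - 9403} = \sqrt{-95 - 9403} = \sqrt{-9498} = i \sqrt{9498}$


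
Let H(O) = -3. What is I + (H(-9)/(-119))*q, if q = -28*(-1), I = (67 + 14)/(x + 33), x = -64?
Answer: -1005/527 ≈ -1.9070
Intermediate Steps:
I = -81/31 (I = (67 + 14)/(-64 + 33) = 81/(-31) = 81*(-1/31) = -81/31 ≈ -2.6129)
q = 28
I + (H(-9)/(-119))*q = -81/31 - 3/(-119)*28 = -81/31 - 3*(-1/119)*28 = -81/31 + (3/119)*28 = -81/31 + 12/17 = -1005/527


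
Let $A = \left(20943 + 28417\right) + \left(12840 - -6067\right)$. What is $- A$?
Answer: $-68267$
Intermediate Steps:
$A = 68267$ ($A = 49360 + \left(12840 + 6067\right) = 49360 + 18907 = 68267$)
$- A = \left(-1\right) 68267 = -68267$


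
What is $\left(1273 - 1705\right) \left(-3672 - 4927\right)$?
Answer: $3714768$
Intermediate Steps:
$\left(1273 - 1705\right) \left(-3672 - 4927\right) = \left(-432\right) \left(-8599\right) = 3714768$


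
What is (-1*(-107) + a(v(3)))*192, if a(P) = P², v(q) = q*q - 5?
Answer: 23616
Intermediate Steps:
v(q) = -5 + q² (v(q) = q² - 5 = -5 + q²)
(-1*(-107) + a(v(3)))*192 = (-1*(-107) + (-5 + 3²)²)*192 = (107 + (-5 + 9)²)*192 = (107 + 4²)*192 = (107 + 16)*192 = 123*192 = 23616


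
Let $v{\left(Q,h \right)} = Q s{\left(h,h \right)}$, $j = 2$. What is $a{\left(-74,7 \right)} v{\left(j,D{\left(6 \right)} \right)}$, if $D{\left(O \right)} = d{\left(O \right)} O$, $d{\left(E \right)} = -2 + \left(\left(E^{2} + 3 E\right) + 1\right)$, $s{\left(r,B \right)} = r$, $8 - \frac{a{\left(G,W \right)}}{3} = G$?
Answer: $156456$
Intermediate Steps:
$a{\left(G,W \right)} = 24 - 3 G$
$d{\left(E \right)} = -1 + E^{2} + 3 E$ ($d{\left(E \right)} = -2 + \left(1 + E^{2} + 3 E\right) = -1 + E^{2} + 3 E$)
$D{\left(O \right)} = O \left(-1 + O^{2} + 3 O\right)$ ($D{\left(O \right)} = \left(-1 + O^{2} + 3 O\right) O = O \left(-1 + O^{2} + 3 O\right)$)
$v{\left(Q,h \right)} = Q h$
$a{\left(-74,7 \right)} v{\left(j,D{\left(6 \right)} \right)} = \left(24 - -222\right) 2 \cdot 6 \left(-1 + 6^{2} + 3 \cdot 6\right) = \left(24 + 222\right) 2 \cdot 6 \left(-1 + 36 + 18\right) = 246 \cdot 2 \cdot 6 \cdot 53 = 246 \cdot 2 \cdot 318 = 246 \cdot 636 = 156456$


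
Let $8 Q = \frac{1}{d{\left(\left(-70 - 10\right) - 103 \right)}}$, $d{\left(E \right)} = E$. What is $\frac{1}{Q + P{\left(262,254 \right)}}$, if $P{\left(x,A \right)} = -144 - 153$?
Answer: $- \frac{1464}{434809} \approx -0.003367$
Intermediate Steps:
$P{\left(x,A \right)} = -297$ ($P{\left(x,A \right)} = -144 - 153 = -297$)
$Q = - \frac{1}{1464}$ ($Q = \frac{1}{8 \left(\left(-70 - 10\right) - 103\right)} = \frac{1}{8 \left(-80 - 103\right)} = \frac{1}{8 \left(-183\right)} = \frac{1}{8} \left(- \frac{1}{183}\right) = - \frac{1}{1464} \approx -0.00068306$)
$\frac{1}{Q + P{\left(262,254 \right)}} = \frac{1}{- \frac{1}{1464} - 297} = \frac{1}{- \frac{434809}{1464}} = - \frac{1464}{434809}$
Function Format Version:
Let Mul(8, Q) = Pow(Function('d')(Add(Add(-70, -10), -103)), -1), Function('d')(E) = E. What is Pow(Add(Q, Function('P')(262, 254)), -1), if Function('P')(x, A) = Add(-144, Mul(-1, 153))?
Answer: Rational(-1464, 434809) ≈ -0.0033670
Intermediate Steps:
Function('P')(x, A) = -297 (Function('P')(x, A) = Add(-144, -153) = -297)
Q = Rational(-1, 1464) (Q = Mul(Rational(1, 8), Pow(Add(Add(-70, -10), -103), -1)) = Mul(Rational(1, 8), Pow(Add(-80, -103), -1)) = Mul(Rational(1, 8), Pow(-183, -1)) = Mul(Rational(1, 8), Rational(-1, 183)) = Rational(-1, 1464) ≈ -0.00068306)
Pow(Add(Q, Function('P')(262, 254)), -1) = Pow(Add(Rational(-1, 1464), -297), -1) = Pow(Rational(-434809, 1464), -1) = Rational(-1464, 434809)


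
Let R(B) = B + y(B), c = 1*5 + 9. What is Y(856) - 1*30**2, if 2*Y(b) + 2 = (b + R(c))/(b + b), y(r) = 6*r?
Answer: -1542035/1712 ≈ -900.72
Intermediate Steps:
c = 14 (c = 5 + 9 = 14)
R(B) = 7*B (R(B) = B + 6*B = 7*B)
Y(b) = -1 + (98 + b)/(4*b) (Y(b) = -1 + ((b + 7*14)/(b + b))/2 = -1 + ((b + 98)/((2*b)))/2 = -1 + ((98 + b)*(1/(2*b)))/2 = -1 + ((98 + b)/(2*b))/2 = -1 + (98 + b)/(4*b))
Y(856) - 1*30**2 = (1/4)*(98 - 3*856)/856 - 1*30**2 = (1/4)*(1/856)*(98 - 2568) - 1*900 = (1/4)*(1/856)*(-2470) - 900 = -1235/1712 - 900 = -1542035/1712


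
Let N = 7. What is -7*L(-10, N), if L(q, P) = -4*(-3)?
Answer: -84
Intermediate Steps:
L(q, P) = 12
-7*L(-10, N) = -7*12 = -84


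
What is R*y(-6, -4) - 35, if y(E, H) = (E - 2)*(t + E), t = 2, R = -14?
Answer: -483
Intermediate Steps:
y(E, H) = (-2 + E)*(2 + E) (y(E, H) = (E - 2)*(2 + E) = (-2 + E)*(2 + E))
R*y(-6, -4) - 35 = -14*(-4 + (-6)**2) - 35 = -14*(-4 + 36) - 35 = -14*32 - 35 = -448 - 35 = -483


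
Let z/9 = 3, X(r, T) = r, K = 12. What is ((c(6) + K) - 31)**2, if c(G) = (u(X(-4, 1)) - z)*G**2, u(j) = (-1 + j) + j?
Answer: 1729225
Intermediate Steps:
z = 27 (z = 9*3 = 27)
u(j) = -1 + 2*j
c(G) = -36*G**2 (c(G) = ((-1 + 2*(-4)) - 1*27)*G**2 = ((-1 - 8) - 27)*G**2 = (-9 - 27)*G**2 = -36*G**2)
((c(6) + K) - 31)**2 = ((-36*6**2 + 12) - 31)**2 = ((-36*36 + 12) - 31)**2 = ((-1296 + 12) - 31)**2 = (-1284 - 31)**2 = (-1315)**2 = 1729225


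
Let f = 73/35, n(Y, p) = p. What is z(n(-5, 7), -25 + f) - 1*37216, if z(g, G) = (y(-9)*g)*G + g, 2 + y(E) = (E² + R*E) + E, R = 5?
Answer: -41219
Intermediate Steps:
f = 73/35 (f = 73*(1/35) = 73/35 ≈ 2.0857)
y(E) = -2 + E² + 6*E (y(E) = -2 + ((E² + 5*E) + E) = -2 + (E² + 6*E) = -2 + E² + 6*E)
z(g, G) = g + 25*G*g (z(g, G) = ((-2 + (-9)² + 6*(-9))*g)*G + g = ((-2 + 81 - 54)*g)*G + g = (25*g)*G + g = 25*G*g + g = g + 25*G*g)
z(n(-5, 7), -25 + f) - 1*37216 = 7*(1 + 25*(-25 + 73/35)) - 1*37216 = 7*(1 + 25*(-802/35)) - 37216 = 7*(1 - 4010/7) - 37216 = 7*(-4003/7) - 37216 = -4003 - 37216 = -41219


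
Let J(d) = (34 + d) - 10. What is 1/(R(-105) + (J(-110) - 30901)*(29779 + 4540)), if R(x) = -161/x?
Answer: -15/15951642772 ≈ -9.4034e-10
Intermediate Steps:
J(d) = 24 + d
1/(R(-105) + (J(-110) - 30901)*(29779 + 4540)) = 1/(-161/(-105) + ((24 - 110) - 30901)*(29779 + 4540)) = 1/(-161*(-1/105) + (-86 - 30901)*34319) = 1/(23/15 - 30987*34319) = 1/(23/15 - 1063442853) = 1/(-15951642772/15) = -15/15951642772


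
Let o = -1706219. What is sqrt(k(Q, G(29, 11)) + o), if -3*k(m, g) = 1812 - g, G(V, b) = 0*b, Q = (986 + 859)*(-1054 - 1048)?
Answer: 3*I*sqrt(189647) ≈ 1306.5*I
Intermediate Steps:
Q = -3878190 (Q = 1845*(-2102) = -3878190)
G(V, b) = 0
k(m, g) = -604 + g/3 (k(m, g) = -(1812 - g)/3 = -604 + g/3)
sqrt(k(Q, G(29, 11)) + o) = sqrt((-604 + (1/3)*0) - 1706219) = sqrt((-604 + 0) - 1706219) = sqrt(-604 - 1706219) = sqrt(-1706823) = 3*I*sqrt(189647)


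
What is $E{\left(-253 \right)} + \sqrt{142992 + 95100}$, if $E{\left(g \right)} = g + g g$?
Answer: $63756 + 2 \sqrt{59523} \approx 64244.0$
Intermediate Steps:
$E{\left(g \right)} = g + g^{2}$
$E{\left(-253 \right)} + \sqrt{142992 + 95100} = - 253 \left(1 - 253\right) + \sqrt{142992 + 95100} = \left(-253\right) \left(-252\right) + \sqrt{238092} = 63756 + 2 \sqrt{59523}$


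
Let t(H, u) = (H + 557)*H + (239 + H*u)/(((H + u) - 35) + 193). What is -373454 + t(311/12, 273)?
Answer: -282920748649/789552 ≈ -3.5833e+5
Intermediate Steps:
t(H, u) = H*(557 + H) + (239 + H*u)/(158 + H + u) (t(H, u) = (557 + H)*H + (239 + H*u)/((-35 + H + u) + 193) = H*(557 + H) + (239 + H*u)/(158 + H + u))
-373454 + t(311/12, 273) = -373454 + (239 + (311/12)³ + 715*(311/12)² + 88006*(311/12) + 273*(311/12)² + 558*(311/12)*273)/(158 + 311/12 + 273) = -373454 + (239 + 30080231/1728 + 715*(96721/144) + 13684933/6 + 273*(96721/144) + 7895979/2)/(5483/12) = -373454 + 12*(239 + 30080231/1728 + 69155515/144 + 13684933/6 + 8801611/48 + 7895979/2)/5483 = -373454 + (12/5483)*(11940603959/1728) = -373454 + 11940603959/789552 = -282920748649/789552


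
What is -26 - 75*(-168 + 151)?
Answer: 1249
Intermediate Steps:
-26 - 75*(-168 + 151) = -26 - 75*(-17) = -26 + 1275 = 1249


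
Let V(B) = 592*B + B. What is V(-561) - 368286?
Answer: -700959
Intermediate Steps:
V(B) = 593*B
V(-561) - 368286 = 593*(-561) - 368286 = -332673 - 368286 = -700959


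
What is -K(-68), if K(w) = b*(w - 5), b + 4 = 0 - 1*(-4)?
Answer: 0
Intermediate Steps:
b = 0 (b = -4 + (0 - 1*(-4)) = -4 + (0 + 4) = -4 + 4 = 0)
K(w) = 0 (K(w) = 0*(w - 5) = 0*(-5 + w) = 0)
-K(-68) = -1*0 = 0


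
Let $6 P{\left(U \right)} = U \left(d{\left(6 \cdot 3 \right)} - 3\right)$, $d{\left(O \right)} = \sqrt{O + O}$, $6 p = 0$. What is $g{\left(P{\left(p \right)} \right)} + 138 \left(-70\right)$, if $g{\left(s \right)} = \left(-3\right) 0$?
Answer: $-9660$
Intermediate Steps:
$p = 0$ ($p = \frac{1}{6} \cdot 0 = 0$)
$d{\left(O \right)} = \sqrt{2} \sqrt{O}$ ($d{\left(O \right)} = \sqrt{2 O} = \sqrt{2} \sqrt{O}$)
$P{\left(U \right)} = \frac{U}{2}$ ($P{\left(U \right)} = \frac{U \left(\sqrt{2} \sqrt{6 \cdot 3} - 3\right)}{6} = \frac{U \left(\sqrt{2} \sqrt{18} - 3\right)}{6} = \frac{U \left(\sqrt{2} \cdot 3 \sqrt{2} - 3\right)}{6} = \frac{U \left(6 - 3\right)}{6} = \frac{U 3}{6} = \frac{3 U}{6} = \frac{U}{2}$)
$g{\left(s \right)} = 0$
$g{\left(P{\left(p \right)} \right)} + 138 \left(-70\right) = 0 + 138 \left(-70\right) = 0 - 9660 = -9660$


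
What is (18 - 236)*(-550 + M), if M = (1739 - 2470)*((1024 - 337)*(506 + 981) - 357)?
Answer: 162738421796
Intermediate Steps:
M = -746505972 (M = -731*(687*1487 - 357) = -731*(1021569 - 357) = -731*1021212 = -746505972)
(18 - 236)*(-550 + M) = (18 - 236)*(-550 - 746505972) = -218*(-746506522) = 162738421796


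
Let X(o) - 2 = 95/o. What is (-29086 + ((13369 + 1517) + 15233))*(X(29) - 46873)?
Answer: -1404016412/29 ≈ -4.8414e+7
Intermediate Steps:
X(o) = 2 + 95/o
(-29086 + ((13369 + 1517) + 15233))*(X(29) - 46873) = (-29086 + ((13369 + 1517) + 15233))*((2 + 95/29) - 46873) = (-29086 + (14886 + 15233))*((2 + 95*(1/29)) - 46873) = (-29086 + 30119)*((2 + 95/29) - 46873) = 1033*(153/29 - 46873) = 1033*(-1359164/29) = -1404016412/29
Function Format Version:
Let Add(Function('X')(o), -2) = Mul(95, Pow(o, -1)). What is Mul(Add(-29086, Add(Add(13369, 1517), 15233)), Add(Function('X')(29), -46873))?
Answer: Rational(-1404016412, 29) ≈ -4.8414e+7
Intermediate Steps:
Function('X')(o) = Add(2, Mul(95, Pow(o, -1)))
Mul(Add(-29086, Add(Add(13369, 1517), 15233)), Add(Function('X')(29), -46873)) = Mul(Add(-29086, Add(Add(13369, 1517), 15233)), Add(Add(2, Mul(95, Pow(29, -1))), -46873)) = Mul(Add(-29086, Add(14886, 15233)), Add(Add(2, Mul(95, Rational(1, 29))), -46873)) = Mul(Add(-29086, 30119), Add(Add(2, Rational(95, 29)), -46873)) = Mul(1033, Add(Rational(153, 29), -46873)) = Mul(1033, Rational(-1359164, 29)) = Rational(-1404016412, 29)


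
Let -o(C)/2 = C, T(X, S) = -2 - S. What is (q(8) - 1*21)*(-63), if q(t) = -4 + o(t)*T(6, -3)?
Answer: 2583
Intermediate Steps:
o(C) = -2*C
q(t) = -4 - 2*t (q(t) = -4 + (-2*t)*(-2 - 1*(-3)) = -4 + (-2*t)*(-2 + 3) = -4 - 2*t*1 = -4 - 2*t)
(q(8) - 1*21)*(-63) = ((-4 - 2*8) - 1*21)*(-63) = ((-4 - 16) - 21)*(-63) = (-20 - 21)*(-63) = -41*(-63) = 2583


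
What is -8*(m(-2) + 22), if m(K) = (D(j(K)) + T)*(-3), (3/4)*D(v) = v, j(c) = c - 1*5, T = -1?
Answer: -424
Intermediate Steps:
j(c) = -5 + c (j(c) = c - 5 = -5 + c)
D(v) = 4*v/3
m(K) = 23 - 4*K (m(K) = (4*(-5 + K)/3 - 1)*(-3) = ((-20/3 + 4*K/3) - 1)*(-3) = (-23/3 + 4*K/3)*(-3) = 23 - 4*K)
-8*(m(-2) + 22) = -8*((23 - 4*(-2)) + 22) = -8*((23 + 8) + 22) = -8*(31 + 22) = -8*53 = -424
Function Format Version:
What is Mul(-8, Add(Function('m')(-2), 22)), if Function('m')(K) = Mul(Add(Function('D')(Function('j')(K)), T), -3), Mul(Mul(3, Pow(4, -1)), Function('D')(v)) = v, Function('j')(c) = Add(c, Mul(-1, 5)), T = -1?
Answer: -424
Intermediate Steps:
Function('j')(c) = Add(-5, c) (Function('j')(c) = Add(c, -5) = Add(-5, c))
Function('D')(v) = Mul(Rational(4, 3), v)
Function('m')(K) = Add(23, Mul(-4, K)) (Function('m')(K) = Mul(Add(Mul(Rational(4, 3), Add(-5, K)), -1), -3) = Mul(Add(Add(Rational(-20, 3), Mul(Rational(4, 3), K)), -1), -3) = Mul(Add(Rational(-23, 3), Mul(Rational(4, 3), K)), -3) = Add(23, Mul(-4, K)))
Mul(-8, Add(Function('m')(-2), 22)) = Mul(-8, Add(Add(23, Mul(-4, -2)), 22)) = Mul(-8, Add(Add(23, 8), 22)) = Mul(-8, Add(31, 22)) = Mul(-8, 53) = -424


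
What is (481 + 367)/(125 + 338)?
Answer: 848/463 ≈ 1.8315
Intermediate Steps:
(481 + 367)/(125 + 338) = 848/463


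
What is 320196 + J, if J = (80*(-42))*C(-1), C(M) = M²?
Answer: 316836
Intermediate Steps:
J = -3360 (J = (80*(-42))*(-1)² = -3360*1 = -3360)
320196 + J = 320196 - 3360 = 316836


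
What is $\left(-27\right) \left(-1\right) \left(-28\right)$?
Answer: $-756$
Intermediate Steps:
$\left(-27\right) \left(-1\right) \left(-28\right) = 27 \left(-28\right) = -756$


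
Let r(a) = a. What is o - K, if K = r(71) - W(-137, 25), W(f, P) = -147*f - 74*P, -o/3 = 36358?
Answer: -90856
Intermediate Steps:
o = -109074 (o = -3*36358 = -109074)
K = -18218 (K = 71 - (-147*(-137) - 74*25) = 71 - (20139 - 1850) = 71 - 1*18289 = 71 - 18289 = -18218)
o - K = -109074 - 1*(-18218) = -109074 + 18218 = -90856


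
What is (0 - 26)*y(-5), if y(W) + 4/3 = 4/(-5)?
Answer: 832/15 ≈ 55.467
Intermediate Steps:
y(W) = -32/15 (y(W) = -4/3 + 4/(-5) = -4/3 + 4*(-⅕) = -4/3 - ⅘ = -32/15)
(0 - 26)*y(-5) = (0 - 26)*(-32/15) = -26*(-32/15) = 832/15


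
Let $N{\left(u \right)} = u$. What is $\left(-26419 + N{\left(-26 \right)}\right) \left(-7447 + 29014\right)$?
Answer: $-570339315$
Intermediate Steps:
$\left(-26419 + N{\left(-26 \right)}\right) \left(-7447 + 29014\right) = \left(-26419 - 26\right) \left(-7447 + 29014\right) = \left(-26445\right) 21567 = -570339315$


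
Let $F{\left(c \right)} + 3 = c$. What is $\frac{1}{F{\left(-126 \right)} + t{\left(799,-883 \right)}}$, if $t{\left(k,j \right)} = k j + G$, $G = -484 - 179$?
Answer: $- \frac{1}{706309} \approx -1.4158 \cdot 10^{-6}$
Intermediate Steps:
$G = -663$
$F{\left(c \right)} = -3 + c$
$t{\left(k,j \right)} = -663 + j k$ ($t{\left(k,j \right)} = k j - 663 = j k - 663 = -663 + j k$)
$\frac{1}{F{\left(-126 \right)} + t{\left(799,-883 \right)}} = \frac{1}{\left(-3 - 126\right) - 706180} = \frac{1}{-129 - 706180} = \frac{1}{-706309} = - \frac{1}{706309}$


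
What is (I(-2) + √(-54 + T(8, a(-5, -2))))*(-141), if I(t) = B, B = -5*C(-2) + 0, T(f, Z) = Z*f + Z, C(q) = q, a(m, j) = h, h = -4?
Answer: -1410 - 423*I*√10 ≈ -1410.0 - 1337.6*I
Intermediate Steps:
a(m, j) = -4
T(f, Z) = Z + Z*f
B = 10 (B = -5*(-2) + 0 = 10 + 0 = 10)
I(t) = 10
(I(-2) + √(-54 + T(8, a(-5, -2))))*(-141) = (10 + √(-54 - 4*(1 + 8)))*(-141) = (10 + √(-54 - 4*9))*(-141) = (10 + √(-54 - 36))*(-141) = (10 + √(-90))*(-141) = (10 + 3*I*√10)*(-141) = -1410 - 423*I*√10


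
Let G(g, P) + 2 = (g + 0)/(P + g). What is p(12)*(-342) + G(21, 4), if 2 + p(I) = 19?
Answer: -145379/25 ≈ -5815.2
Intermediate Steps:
p(I) = 17 (p(I) = -2 + 19 = 17)
G(g, P) = -2 + g/(P + g) (G(g, P) = -2 + (g + 0)/(P + g) = -2 + g/(P + g))
p(12)*(-342) + G(21, 4) = 17*(-342) + (-1*21 - 2*4)/(4 + 21) = -5814 + (-21 - 8)/25 = -5814 + (1/25)*(-29) = -5814 - 29/25 = -145379/25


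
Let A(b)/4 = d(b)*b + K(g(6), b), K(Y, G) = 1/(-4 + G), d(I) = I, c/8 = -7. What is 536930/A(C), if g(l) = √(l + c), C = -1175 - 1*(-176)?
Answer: 269270395/2001990004 ≈ 0.13450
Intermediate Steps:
C = -999 (C = -1175 + 176 = -999)
c = -56 (c = 8*(-7) = -56)
g(l) = √(-56 + l) (g(l) = √(l - 56) = √(-56 + l))
A(b) = 4*b² + 4/(-4 + b) (A(b) = 4*(b*b + 1/(-4 + b)) = 4*(b² + 1/(-4 + b)) = 4*b² + 4/(-4 + b))
536930/A(C) = 536930/((4*(1 + (-999)²*(-4 - 999))/(-4 - 999))) = 536930/((4*(1 + 998001*(-1003))/(-1003))) = 536930/((4*(-1/1003)*(1 - 1000995003))) = 536930/((4*(-1/1003)*(-1000995002))) = 536930/(4003980008/1003) = 536930*(1003/4003980008) = 269270395/2001990004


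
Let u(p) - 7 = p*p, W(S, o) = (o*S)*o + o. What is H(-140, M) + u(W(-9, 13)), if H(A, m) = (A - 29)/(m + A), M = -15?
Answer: 352481174/155 ≈ 2.2741e+6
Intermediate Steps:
W(S, o) = o + S*o**2 (W(S, o) = (S*o)*o + o = S*o**2 + o = o + S*o**2)
H(A, m) = (-29 + A)/(A + m)
u(p) = 7 + p**2 (u(p) = 7 + p*p = 7 + p**2)
H(-140, M) + u(W(-9, 13)) = (-29 - 140)/(-140 - 15) + (7 + (13*(1 - 9*13))**2) = -169/(-155) + (7 + (13*(1 - 117))**2) = -1/155*(-169) + (7 + (13*(-116))**2) = 169/155 + (7 + (-1508)**2) = 169/155 + (7 + 2274064) = 169/155 + 2274071 = 352481174/155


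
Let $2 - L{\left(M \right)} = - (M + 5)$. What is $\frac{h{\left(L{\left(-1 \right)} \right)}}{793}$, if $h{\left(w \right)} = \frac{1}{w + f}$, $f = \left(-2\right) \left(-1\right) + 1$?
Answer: $\frac{1}{7137} \approx 0.00014011$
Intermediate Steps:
$f = 3$ ($f = 2 + 1 = 3$)
$L{\left(M \right)} = 7 + M$ ($L{\left(M \right)} = 2 - - (M + 5) = 2 - - (5 + M) = 2 - \left(-5 - M\right) = 2 + \left(5 + M\right) = 7 + M$)
$h{\left(w \right)} = \frac{1}{3 + w}$ ($h{\left(w \right)} = \frac{1}{w + 3} = \frac{1}{3 + w}$)
$\frac{h{\left(L{\left(-1 \right)} \right)}}{793} = \frac{1}{\left(3 + \left(7 - 1\right)\right) 793} = \frac{1}{3 + 6} \cdot \frac{1}{793} = \frac{1}{9} \cdot \frac{1}{793} = \frac{1}{7137}$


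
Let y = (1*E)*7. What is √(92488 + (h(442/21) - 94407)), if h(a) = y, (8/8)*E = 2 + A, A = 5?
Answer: I*√1870 ≈ 43.243*I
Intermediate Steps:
E = 7 (E = 2 + 5 = 7)
y = 49 (y = (1*7)*7 = 7*7 = 49)
h(a) = 49
√(92488 + (h(442/21) - 94407)) = √(92488 + (49 - 94407)) = √(92488 - 94358) = √(-1870) = I*√1870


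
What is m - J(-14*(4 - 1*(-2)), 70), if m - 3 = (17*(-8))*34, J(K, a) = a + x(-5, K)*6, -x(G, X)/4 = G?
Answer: -4811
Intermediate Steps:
x(G, X) = -4*G
J(K, a) = 120 + a (J(K, a) = a - 4*(-5)*6 = a + 20*6 = a + 120 = 120 + a)
m = -4621 (m = 3 + (17*(-8))*34 = 3 - 136*34 = 3 - 4624 = -4621)
m - J(-14*(4 - 1*(-2)), 70) = -4621 - (120 + 70) = -4621 - 1*190 = -4621 - 190 = -4811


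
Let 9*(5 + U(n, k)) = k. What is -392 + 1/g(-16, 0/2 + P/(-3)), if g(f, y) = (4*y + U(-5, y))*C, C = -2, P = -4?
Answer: -10219/26 ≈ -393.04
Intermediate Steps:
U(n, k) = -5 + k/9
g(f, y) = 10 - 74*y/9 (g(f, y) = (4*y + (-5 + y/9))*(-2) = (-5 + 37*y/9)*(-2) = 10 - 74*y/9)
-392 + 1/g(-16, 0/2 + P/(-3)) = -392 + 1/(10 - 74*(0/2 - 4/(-3))/9) = -392 + 1/(10 - 74*(0*(½) - 4*(-⅓))/9) = -392 + 1/(10 - 74*(0 + 4/3)/9) = -392 + 1/(10 - 74/9*4/3) = -392 + 1/(10 - 296/27) = -392 + 1/(-26/27) = -392 - 27/26 = -10219/26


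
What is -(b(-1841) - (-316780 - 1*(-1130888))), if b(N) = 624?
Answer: 813484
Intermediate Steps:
-(b(-1841) - (-316780 - 1*(-1130888))) = -(624 - (-316780 - 1*(-1130888))) = -(624 - (-316780 + 1130888)) = -(624 - 1*814108) = -(624 - 814108) = -1*(-813484) = 813484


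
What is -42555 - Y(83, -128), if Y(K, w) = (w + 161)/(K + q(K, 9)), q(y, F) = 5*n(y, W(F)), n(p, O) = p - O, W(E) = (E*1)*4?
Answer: -4510841/106 ≈ -42555.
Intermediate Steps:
W(E) = 4*E (W(E) = E*4 = 4*E)
q(y, F) = -20*F + 5*y (q(y, F) = 5*(y - 4*F) = -20*F + 5*y)
Y(K, w) = (161 + w)/(-180 + 6*K) (Y(K, w) = (w + 161)/(K + (-20*9 + 5*K)) = (161 + w)/(K + (-180 + 5*K)) = (161 + w)/(-180 + 6*K))
-42555 - Y(83, -128) = -42555 - (161 - 128)/(6*(-30 + 83)) = -42555 - 33/(6*53) = -42555 - 1*11/106 = -42555 - 11/106 = -4510841/106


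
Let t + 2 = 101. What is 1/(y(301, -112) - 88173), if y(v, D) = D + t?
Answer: -1/88186 ≈ -1.1340e-5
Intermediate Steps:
t = 99 (t = -2 + 101 = 99)
y(v, D) = 99 + D (y(v, D) = D + 99 = 99 + D)
1/(y(301, -112) - 88173) = 1/((99 - 112) - 88173) = 1/(-13 - 88173) = 1/(-88186) = -1/88186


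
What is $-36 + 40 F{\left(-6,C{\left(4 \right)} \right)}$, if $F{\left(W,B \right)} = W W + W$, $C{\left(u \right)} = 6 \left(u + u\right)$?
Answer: $1164$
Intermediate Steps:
$C{\left(u \right)} = 12 u$ ($C{\left(u \right)} = 6 \cdot 2 u = 12 u$)
$F{\left(W,B \right)} = W + W^{2}$ ($F{\left(W,B \right)} = W^{2} + W = W + W^{2}$)
$-36 + 40 F{\left(-6,C{\left(4 \right)} \right)} = -36 + 40 \left(- 6 \left(1 - 6\right)\right) = -36 + 40 \left(\left(-6\right) \left(-5\right)\right) = -36 + 40 \cdot 30 = -36 + 1200 = 1164$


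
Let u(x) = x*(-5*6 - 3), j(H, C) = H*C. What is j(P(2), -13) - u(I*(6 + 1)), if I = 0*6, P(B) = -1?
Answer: 13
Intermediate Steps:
j(H, C) = C*H
I = 0
u(x) = -33*x (u(x) = x*(-30 - 3) = x*(-33) = -33*x)
j(P(2), -13) - u(I*(6 + 1)) = -13*(-1) - (-33)*0*(6 + 1) = 13 - (-33)*0*7 = 13 - (-33)*0 = 13 - 1*0 = 13 + 0 = 13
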